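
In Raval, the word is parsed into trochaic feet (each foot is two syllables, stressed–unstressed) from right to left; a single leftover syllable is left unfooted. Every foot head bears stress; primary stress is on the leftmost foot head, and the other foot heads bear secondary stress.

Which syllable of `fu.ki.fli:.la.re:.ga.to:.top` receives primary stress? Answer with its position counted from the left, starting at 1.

Parse right to left into trochaic (ˈσσ) feet: (ˈfu.ki) (ˈfli:.la) (ˈre:.ga) (ˈto:.top).
Foot heads (stressed positions): 1, 3, 5, 7.
End Rule Leftmost: primary stress on the leftmost head = syllable 1.
Primary stress: syllable 1 → ˈfu.ki.fli:.la.re:.ga.to:.top.

1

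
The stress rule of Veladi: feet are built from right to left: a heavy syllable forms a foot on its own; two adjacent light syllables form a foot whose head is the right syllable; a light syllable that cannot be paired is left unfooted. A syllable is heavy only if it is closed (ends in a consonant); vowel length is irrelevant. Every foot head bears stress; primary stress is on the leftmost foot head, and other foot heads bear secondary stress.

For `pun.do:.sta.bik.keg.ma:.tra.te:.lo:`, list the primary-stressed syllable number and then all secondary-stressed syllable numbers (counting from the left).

primary 1, secondary 3, 4, 5, 7, 9

Weights: 1 pun H, 2 do: L, 3 sta L, 4 bik H, 5 keg H, 6 ma: L, 7 tra L, 8 te: L, 9 lo: L.
Parse right to left (heavy = foot alone; LL = one foot; stranded L unfooted): (ˈpun) (do:.ˈsta) (ˈbik) (ˈkeg) (ma:.ˈtra) (te:.ˈlo:).
Foot heads: 1, 3, 4, 5, 7, 9.
Primary stress on the leftmost head = syllable 1.
Secondary stress on 3, 4, 5, 7, 9: ˈpun.do:.ˌsta.ˌbik.ˌkeg.ma:.ˌtra.te:.ˌlo:.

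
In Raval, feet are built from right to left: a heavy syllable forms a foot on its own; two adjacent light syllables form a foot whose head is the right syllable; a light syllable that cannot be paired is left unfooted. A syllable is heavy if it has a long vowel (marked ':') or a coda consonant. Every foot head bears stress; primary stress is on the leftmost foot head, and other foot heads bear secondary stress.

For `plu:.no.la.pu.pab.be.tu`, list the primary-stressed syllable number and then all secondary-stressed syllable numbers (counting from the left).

Weights: 1 plu: H, 2 no L, 3 la L, 4 pu L, 5 pab H, 6 be L, 7 tu L.
Parse right to left (heavy = foot alone; LL = one foot; stranded L unfooted): (ˈplu:) no (la.ˈpu) (ˈpab) (be.ˈtu).
Foot heads: 1, 4, 5, 7.
Primary stress on the leftmost head = syllable 1.
Secondary stress on 4, 5, 7: ˈplu:.no.la.ˌpu.ˌpab.be.ˌtu.

primary 1, secondary 4, 5, 7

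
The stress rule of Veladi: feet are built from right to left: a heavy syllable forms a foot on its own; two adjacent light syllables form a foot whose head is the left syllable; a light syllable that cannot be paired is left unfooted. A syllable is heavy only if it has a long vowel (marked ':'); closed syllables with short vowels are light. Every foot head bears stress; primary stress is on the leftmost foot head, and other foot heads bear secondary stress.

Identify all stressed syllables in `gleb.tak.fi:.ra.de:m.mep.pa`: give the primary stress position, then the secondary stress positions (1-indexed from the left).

Weights: 1 gleb L, 2 tak L, 3 fi: H, 4 ra L, 5 de:m H, 6 mep L, 7 pa L.
Parse right to left (heavy = foot alone; LL = one foot; stranded L unfooted): (ˈgleb.tak) (ˈfi:) ra (ˈde:m) (ˈmep.pa).
Foot heads: 1, 3, 5, 6.
Primary stress on the leftmost head = syllable 1.
Secondary stress on 3, 5, 6: ˈgleb.tak.ˌfi:.ra.ˌde:m.ˌmep.pa.

primary 1, secondary 3, 5, 6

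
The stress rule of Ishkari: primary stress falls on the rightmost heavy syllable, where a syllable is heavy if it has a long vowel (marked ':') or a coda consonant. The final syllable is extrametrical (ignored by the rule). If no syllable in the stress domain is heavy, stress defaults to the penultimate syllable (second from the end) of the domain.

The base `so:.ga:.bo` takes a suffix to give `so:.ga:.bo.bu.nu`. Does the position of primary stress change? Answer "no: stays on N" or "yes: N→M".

no: stays on 2

Base `so:.ga:.bo` (3 syllables):
  The final syllable (3, bo) is extrametrical; the stress domain is syllables 1–2.
  Weights: 1 so: H, 2 ga: H.
  Heavy syllables in the domain: 1, 2. The rightmost is syllable 2 (ga:).
  → primary stress on syllable 2.
Suffixed `so:.ga:.bo.bu.nu` (5 syllables):
  The final syllable (5, nu) is extrametrical; the stress domain is syllables 1–4.
  Weights: 1 so: H, 2 ga: H, 3 bo L, 4 bu L.
  Heavy syllables in the domain: 1, 2. The rightmost is syllable 2 (ga:).
  → primary stress on syllable 2.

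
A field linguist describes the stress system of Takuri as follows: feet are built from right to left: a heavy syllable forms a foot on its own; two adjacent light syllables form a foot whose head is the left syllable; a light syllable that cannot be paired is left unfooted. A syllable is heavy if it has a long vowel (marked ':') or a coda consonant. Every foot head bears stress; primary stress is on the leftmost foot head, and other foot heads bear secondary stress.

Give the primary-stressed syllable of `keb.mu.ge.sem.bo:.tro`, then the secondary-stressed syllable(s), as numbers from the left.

primary 1, secondary 2, 4, 5

Weights: 1 keb H, 2 mu L, 3 ge L, 4 sem H, 5 bo: H, 6 tro L.
Parse right to left (heavy = foot alone; LL = one foot; stranded L unfooted): (ˈkeb) (ˈmu.ge) (ˈsem) (ˈbo:) tro.
Foot heads: 1, 2, 4, 5.
Primary stress on the leftmost head = syllable 1.
Secondary stress on 2, 4, 5: ˈkeb.ˌmu.ge.ˌsem.ˌbo:.tro.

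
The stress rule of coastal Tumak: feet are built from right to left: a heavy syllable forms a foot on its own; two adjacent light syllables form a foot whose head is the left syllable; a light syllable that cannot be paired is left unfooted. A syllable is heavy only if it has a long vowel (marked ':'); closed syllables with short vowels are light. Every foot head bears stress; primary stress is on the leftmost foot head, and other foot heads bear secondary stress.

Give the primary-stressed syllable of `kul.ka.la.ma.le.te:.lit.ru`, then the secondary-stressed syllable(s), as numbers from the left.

Weights: 1 kul L, 2 ka L, 3 la L, 4 ma L, 5 le L, 6 te: H, 7 lit L, 8 ru L.
Parse right to left (heavy = foot alone; LL = one foot; stranded L unfooted): kul (ˈka.la) (ˈma.le) (ˈte:) (ˈlit.ru).
Foot heads: 2, 4, 6, 7.
Primary stress on the leftmost head = syllable 2.
Secondary stress on 4, 6, 7: kul.ˈka.la.ˌma.le.ˌte:.ˌlit.ru.

primary 2, secondary 4, 6, 7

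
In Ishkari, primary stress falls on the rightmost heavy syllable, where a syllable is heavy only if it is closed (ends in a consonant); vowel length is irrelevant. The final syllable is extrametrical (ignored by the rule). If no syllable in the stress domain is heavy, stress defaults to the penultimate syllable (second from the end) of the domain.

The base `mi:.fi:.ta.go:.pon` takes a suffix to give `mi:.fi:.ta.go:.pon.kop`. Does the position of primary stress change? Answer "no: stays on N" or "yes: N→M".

yes: 3→5

Base `mi:.fi:.ta.go:.pon` (5 syllables):
  The final syllable (5, pon) is extrametrical; the stress domain is syllables 1–4.
  Weights: 1 mi: L, 2 fi: L, 3 ta L, 4 go: L.
  No heavy syllable in the domain; default to the penultimate syllable (second from the end) of the domain = syllable 3.
  → primary stress on syllable 3.
Suffixed `mi:.fi:.ta.go:.pon.kop` (6 syllables):
  The final syllable (6, kop) is extrametrical; the stress domain is syllables 1–5.
  Weights: 1 mi: L, 2 fi: L, 3 ta L, 4 go: L, 5 pon H.
  Heavy syllables in the domain: 5. The rightmost is syllable 5 (pon).
  → primary stress on syllable 5.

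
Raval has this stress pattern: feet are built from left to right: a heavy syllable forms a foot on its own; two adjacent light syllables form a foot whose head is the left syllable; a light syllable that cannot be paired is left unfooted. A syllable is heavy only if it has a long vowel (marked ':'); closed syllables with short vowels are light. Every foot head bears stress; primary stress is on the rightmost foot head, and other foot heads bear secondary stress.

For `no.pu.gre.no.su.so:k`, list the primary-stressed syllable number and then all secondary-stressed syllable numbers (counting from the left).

primary 6, secondary 1, 3

Weights: 1 no L, 2 pu L, 3 gre L, 4 no L, 5 su L, 6 so:k H.
Parse left to right (heavy = foot alone; LL = one foot; stranded L unfooted): (ˈno.pu) (ˈgre.no) su (ˈso:k).
Foot heads: 1, 3, 6.
Primary stress on the rightmost head = syllable 6.
Secondary stress on 1, 3: ˌno.pu.ˌgre.no.su.ˈso:k.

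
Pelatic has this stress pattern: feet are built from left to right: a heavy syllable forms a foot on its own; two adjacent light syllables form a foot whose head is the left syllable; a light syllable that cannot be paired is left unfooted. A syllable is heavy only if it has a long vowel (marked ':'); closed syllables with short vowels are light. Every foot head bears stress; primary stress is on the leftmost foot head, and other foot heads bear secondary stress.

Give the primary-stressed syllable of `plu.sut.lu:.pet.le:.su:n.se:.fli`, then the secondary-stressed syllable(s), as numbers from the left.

primary 1, secondary 3, 5, 6, 7

Weights: 1 plu L, 2 sut L, 3 lu: H, 4 pet L, 5 le: H, 6 su:n H, 7 se: H, 8 fli L.
Parse left to right (heavy = foot alone; LL = one foot; stranded L unfooted): (ˈplu.sut) (ˈlu:) pet (ˈle:) (ˈsu:n) (ˈse:) fli.
Foot heads: 1, 3, 5, 6, 7.
Primary stress on the leftmost head = syllable 1.
Secondary stress on 3, 5, 6, 7: ˈplu.sut.ˌlu:.pet.ˌle:.ˌsu:n.ˌse:.fli.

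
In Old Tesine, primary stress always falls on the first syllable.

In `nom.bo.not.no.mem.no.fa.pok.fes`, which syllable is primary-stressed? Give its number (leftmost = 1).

The word has 9 syllables; the first syllable is syllable 1 (nom).
Primary stress: syllable 1 → ˈnom.bo.not.no.mem.no.fa.pok.fes.

1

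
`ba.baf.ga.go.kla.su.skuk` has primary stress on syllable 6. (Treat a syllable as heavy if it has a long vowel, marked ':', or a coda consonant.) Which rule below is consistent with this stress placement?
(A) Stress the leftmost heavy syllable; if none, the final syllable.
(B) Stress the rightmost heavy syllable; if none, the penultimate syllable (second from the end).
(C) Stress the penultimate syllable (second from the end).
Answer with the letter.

Rule A → syllable 2 (observed: 6).
Rule B → syllable 7 (observed: 6).
Rule C → syllable 6 ✓.

C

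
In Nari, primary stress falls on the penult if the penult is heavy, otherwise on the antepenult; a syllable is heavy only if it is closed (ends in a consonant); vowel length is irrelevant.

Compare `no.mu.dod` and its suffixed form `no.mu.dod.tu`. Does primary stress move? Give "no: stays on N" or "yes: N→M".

yes: 1→3

Base `no.mu.dod` (3 syllables):
  Weights: 1 no L, 2 mu L, 3 dod H.
  The penult (syllable 2, mu) is light, so stress falls on the antepenult (syllable 1, no).
  → primary stress on syllable 1.
Suffixed `no.mu.dod.tu` (4 syllables):
  Weights: 2 mu L, 3 dod H, 4 tu L.
  The penult (syllable 3, dod) is heavy, so it takes stress.
  → primary stress on syllable 3.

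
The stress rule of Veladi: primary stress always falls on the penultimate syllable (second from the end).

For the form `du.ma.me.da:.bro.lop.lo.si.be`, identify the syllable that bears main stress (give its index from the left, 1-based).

The word has 9 syllables; the penultimate syllable (second from the end) is syllable 8 (si).
Primary stress: syllable 8 → du.ma.me.da:.bro.lop.lo.ˈsi.be.

8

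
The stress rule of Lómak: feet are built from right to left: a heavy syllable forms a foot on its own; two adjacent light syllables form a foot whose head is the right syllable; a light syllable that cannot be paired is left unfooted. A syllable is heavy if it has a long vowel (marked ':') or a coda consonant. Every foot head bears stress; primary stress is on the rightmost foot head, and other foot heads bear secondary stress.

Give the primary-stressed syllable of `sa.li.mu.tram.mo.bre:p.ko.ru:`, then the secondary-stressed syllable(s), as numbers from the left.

Weights: 1 sa L, 2 li L, 3 mu L, 4 tram H, 5 mo L, 6 bre:p H, 7 ko L, 8 ru: H.
Parse right to left (heavy = foot alone; LL = one foot; stranded L unfooted): sa (li.ˈmu) (ˈtram) mo (ˈbre:p) ko (ˈru:).
Foot heads: 3, 4, 6, 8.
Primary stress on the rightmost head = syllable 8.
Secondary stress on 3, 4, 6: sa.li.ˌmu.ˌtram.mo.ˌbre:p.ko.ˈru:.

primary 8, secondary 3, 4, 6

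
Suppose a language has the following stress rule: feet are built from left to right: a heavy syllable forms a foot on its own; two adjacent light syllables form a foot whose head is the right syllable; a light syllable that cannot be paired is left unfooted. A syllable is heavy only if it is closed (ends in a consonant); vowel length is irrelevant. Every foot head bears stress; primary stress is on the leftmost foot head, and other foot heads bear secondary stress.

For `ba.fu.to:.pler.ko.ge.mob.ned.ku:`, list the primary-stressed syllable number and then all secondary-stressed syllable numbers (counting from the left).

primary 2, secondary 4, 6, 7, 8

Weights: 1 ba L, 2 fu L, 3 to: L, 4 pler H, 5 ko L, 6 ge L, 7 mob H, 8 ned H, 9 ku: L.
Parse left to right (heavy = foot alone; LL = one foot; stranded L unfooted): (ba.ˈfu) to: (ˈpler) (ko.ˈge) (ˈmob) (ˈned) ku:.
Foot heads: 2, 4, 6, 7, 8.
Primary stress on the leftmost head = syllable 2.
Secondary stress on 4, 6, 7, 8: ba.ˈfu.to:.ˌpler.ko.ˌge.ˌmob.ˌned.ku:.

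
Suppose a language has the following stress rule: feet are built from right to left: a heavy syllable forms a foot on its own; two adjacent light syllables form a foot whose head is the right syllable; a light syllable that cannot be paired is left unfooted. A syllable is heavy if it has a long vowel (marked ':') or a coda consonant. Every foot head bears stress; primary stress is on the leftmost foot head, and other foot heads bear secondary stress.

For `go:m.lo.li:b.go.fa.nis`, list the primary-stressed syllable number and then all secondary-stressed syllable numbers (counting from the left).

Weights: 1 go:m H, 2 lo L, 3 li:b H, 4 go L, 5 fa L, 6 nis H.
Parse right to left (heavy = foot alone; LL = one foot; stranded L unfooted): (ˈgo:m) lo (ˈli:b) (go.ˈfa) (ˈnis).
Foot heads: 1, 3, 5, 6.
Primary stress on the leftmost head = syllable 1.
Secondary stress on 3, 5, 6: ˈgo:m.lo.ˌli:b.go.ˌfa.ˌnis.

primary 1, secondary 3, 5, 6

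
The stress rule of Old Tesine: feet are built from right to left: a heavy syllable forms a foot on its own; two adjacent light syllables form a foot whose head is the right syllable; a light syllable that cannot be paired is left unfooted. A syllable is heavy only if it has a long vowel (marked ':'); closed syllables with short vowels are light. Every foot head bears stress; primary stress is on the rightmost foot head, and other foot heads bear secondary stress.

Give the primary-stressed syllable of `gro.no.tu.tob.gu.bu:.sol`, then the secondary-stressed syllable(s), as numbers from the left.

Weights: 1 gro L, 2 no L, 3 tu L, 4 tob L, 5 gu L, 6 bu: H, 7 sol L.
Parse right to left (heavy = foot alone; LL = one foot; stranded L unfooted): gro (no.ˈtu) (tob.ˈgu) (ˈbu:) sol.
Foot heads: 3, 5, 6.
Primary stress on the rightmost head = syllable 6.
Secondary stress on 3, 5: gro.no.ˌtu.tob.ˌgu.ˈbu:.sol.

primary 6, secondary 3, 5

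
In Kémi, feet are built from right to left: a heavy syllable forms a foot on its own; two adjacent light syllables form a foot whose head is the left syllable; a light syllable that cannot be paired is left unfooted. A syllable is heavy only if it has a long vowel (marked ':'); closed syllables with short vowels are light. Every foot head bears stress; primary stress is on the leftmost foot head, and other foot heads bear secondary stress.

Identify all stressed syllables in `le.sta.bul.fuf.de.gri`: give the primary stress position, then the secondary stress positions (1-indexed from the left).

Weights: 1 le L, 2 sta L, 3 bul L, 4 fuf L, 5 de L, 6 gri L.
Parse right to left (heavy = foot alone; LL = one foot; stranded L unfooted): (ˈle.sta) (ˈbul.fuf) (ˈde.gri).
Foot heads: 1, 3, 5.
Primary stress on the leftmost head = syllable 1.
Secondary stress on 3, 5: ˈle.sta.ˌbul.fuf.ˌde.gri.

primary 1, secondary 3, 5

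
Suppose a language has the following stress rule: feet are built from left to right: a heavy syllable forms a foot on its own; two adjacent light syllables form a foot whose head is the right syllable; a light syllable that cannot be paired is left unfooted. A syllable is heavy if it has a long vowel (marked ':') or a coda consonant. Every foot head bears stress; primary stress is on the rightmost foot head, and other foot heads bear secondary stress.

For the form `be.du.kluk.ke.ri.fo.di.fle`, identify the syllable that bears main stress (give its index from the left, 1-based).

7

Weights: 1 be L, 2 du L, 3 kluk H, 4 ke L, 5 ri L, 6 fo L, 7 di L, 8 fle L.
Parse left to right (heavy = foot alone; LL = one foot; stranded L unfooted): (be.ˈdu) (ˈkluk) (ke.ˈri) (fo.ˈdi) fle.
Foot heads: 2, 3, 5, 7.
Primary stress on the rightmost head = syllable 7.
Primary stress: syllable 7 → be.du.kluk.ke.ri.fo.ˈdi.fle.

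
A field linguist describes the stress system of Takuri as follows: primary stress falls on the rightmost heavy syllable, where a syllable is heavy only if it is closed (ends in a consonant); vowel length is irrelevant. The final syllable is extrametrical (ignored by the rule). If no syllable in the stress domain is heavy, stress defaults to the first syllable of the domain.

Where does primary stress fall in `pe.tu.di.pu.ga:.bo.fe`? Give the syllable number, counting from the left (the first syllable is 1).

The final syllable (7, fe) is extrametrical; the stress domain is syllables 1–6.
Weights: 1 pe L, 2 tu L, 3 di L, 4 pu L, 5 ga: L, 6 bo L.
No heavy syllable in the domain; default to the first syllable of the domain = syllable 1.
Primary stress: syllable 1 → ˈpe.tu.di.pu.ga:.bo.fe.

1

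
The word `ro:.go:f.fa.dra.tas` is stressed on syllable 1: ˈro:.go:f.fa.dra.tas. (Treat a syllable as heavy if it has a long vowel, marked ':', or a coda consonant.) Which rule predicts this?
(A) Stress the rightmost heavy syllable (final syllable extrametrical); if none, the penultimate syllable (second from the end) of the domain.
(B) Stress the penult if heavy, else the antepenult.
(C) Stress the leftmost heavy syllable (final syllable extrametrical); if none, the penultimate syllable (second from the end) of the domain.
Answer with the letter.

Rule A → syllable 2 (observed: 1).
Rule B → syllable 3 (observed: 1).
Rule C → syllable 1 ✓.

C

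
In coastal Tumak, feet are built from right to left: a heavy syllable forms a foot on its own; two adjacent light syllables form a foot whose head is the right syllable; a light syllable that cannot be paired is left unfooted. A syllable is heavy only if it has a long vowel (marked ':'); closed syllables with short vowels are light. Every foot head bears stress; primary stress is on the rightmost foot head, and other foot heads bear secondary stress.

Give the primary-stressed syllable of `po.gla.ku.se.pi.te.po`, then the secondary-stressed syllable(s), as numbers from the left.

Weights: 1 po L, 2 gla L, 3 ku L, 4 se L, 5 pi L, 6 te L, 7 po L.
Parse right to left (heavy = foot alone; LL = one foot; stranded L unfooted): po (gla.ˈku) (se.ˈpi) (te.ˈpo).
Foot heads: 3, 5, 7.
Primary stress on the rightmost head = syllable 7.
Secondary stress on 3, 5: po.gla.ˌku.se.ˌpi.te.ˈpo.

primary 7, secondary 3, 5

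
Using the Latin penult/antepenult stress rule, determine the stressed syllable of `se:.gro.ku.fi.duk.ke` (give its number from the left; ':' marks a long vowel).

Classical Latin: stress the penult if heavy (long vowel or closed), else the antepenult.
Weights: 4 fi L, 5 duk H, 6 ke L.
The penult (syllable 5, duk) is heavy, so it takes stress.
Stress on syllable 5: se:.gro.ku.fi.ˈduk.ke.

5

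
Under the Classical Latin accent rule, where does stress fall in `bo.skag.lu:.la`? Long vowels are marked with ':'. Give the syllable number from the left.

Classical Latin: stress the penult if heavy (long vowel or closed), else the antepenult.
Weights: 2 skag H, 3 lu: H, 4 la L.
The penult (syllable 3, lu:) is heavy, so it takes stress.
Stress on syllable 3: bo.skag.ˈlu:.la.

3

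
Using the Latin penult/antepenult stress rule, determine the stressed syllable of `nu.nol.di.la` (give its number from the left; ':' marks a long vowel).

Classical Latin: stress the penult if heavy (long vowel or closed), else the antepenult.
Weights: 2 nol H, 3 di L, 4 la L.
The penult (syllable 3, di) is light, so stress falls on the antepenult (syllable 2, nol).
Stress on syllable 2: nu.ˈnol.di.la.

2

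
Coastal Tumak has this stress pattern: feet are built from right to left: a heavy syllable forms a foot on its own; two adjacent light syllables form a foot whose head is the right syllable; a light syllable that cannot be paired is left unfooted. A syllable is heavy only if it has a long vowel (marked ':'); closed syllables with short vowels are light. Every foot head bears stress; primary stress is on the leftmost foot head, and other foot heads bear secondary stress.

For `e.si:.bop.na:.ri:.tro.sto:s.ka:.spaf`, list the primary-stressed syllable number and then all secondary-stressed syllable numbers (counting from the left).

Weights: 1 e L, 2 si: H, 3 bop L, 4 na: H, 5 ri: H, 6 tro L, 7 sto:s H, 8 ka: H, 9 spaf L.
Parse right to left (heavy = foot alone; LL = one foot; stranded L unfooted): e (ˈsi:) bop (ˈna:) (ˈri:) tro (ˈsto:s) (ˈka:) spaf.
Foot heads: 2, 4, 5, 7, 8.
Primary stress on the leftmost head = syllable 2.
Secondary stress on 4, 5, 7, 8: e.ˈsi:.bop.ˌna:.ˌri:.tro.ˌsto:s.ˌka:.spaf.

primary 2, secondary 4, 5, 7, 8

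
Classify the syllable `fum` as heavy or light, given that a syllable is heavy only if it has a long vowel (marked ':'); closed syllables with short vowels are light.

light

`fum`: short vowel, closed (coda /m/). Short vowel → light.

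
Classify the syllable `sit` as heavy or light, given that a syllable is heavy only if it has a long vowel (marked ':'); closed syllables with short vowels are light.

light

`sit`: short vowel, closed (coda /t/). Short vowel → light.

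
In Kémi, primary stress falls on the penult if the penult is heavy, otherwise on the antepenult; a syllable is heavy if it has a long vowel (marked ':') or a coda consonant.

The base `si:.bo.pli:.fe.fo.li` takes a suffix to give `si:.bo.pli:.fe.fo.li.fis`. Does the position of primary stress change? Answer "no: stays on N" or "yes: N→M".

Base `si:.bo.pli:.fe.fo.li` (6 syllables):
  Weights: 4 fe L, 5 fo L, 6 li L.
  The penult (syllable 5, fo) is light, so stress falls on the antepenult (syllable 4, fe).
  → primary stress on syllable 4.
Suffixed `si:.bo.pli:.fe.fo.li.fis` (7 syllables):
  Weights: 5 fo L, 6 li L, 7 fis H.
  The penult (syllable 6, li) is light, so stress falls on the antepenult (syllable 5, fo).
  → primary stress on syllable 5.

yes: 4→5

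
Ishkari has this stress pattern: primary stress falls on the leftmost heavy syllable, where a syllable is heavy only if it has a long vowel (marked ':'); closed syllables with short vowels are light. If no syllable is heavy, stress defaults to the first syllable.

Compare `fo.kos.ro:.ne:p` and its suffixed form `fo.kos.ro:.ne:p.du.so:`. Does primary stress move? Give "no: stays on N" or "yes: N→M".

no: stays on 3

Base `fo.kos.ro:.ne:p` (4 syllables):
  Weights: 1 fo L, 2 kos L, 3 ro: H, 4 ne:p H.
  Heavy syllables in the domain: 3, 4. The leftmost is syllable 3 (ro:).
  → primary stress on syllable 3.
Suffixed `fo.kos.ro:.ne:p.du.so:` (6 syllables):
  Weights: 1 fo L, 2 kos L, 3 ro: H, 4 ne:p H, 5 du L, 6 so: H.
  Heavy syllables in the domain: 3, 4, 6. The leftmost is syllable 3 (ro:).
  → primary stress on syllable 3.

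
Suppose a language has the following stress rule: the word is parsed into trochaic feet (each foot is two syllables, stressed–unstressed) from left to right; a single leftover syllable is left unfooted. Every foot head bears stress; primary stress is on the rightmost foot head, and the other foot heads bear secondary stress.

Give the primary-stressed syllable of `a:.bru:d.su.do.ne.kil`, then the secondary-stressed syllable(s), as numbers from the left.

Parse left to right into trochaic (ˈσσ) feet: (ˈa:.bru:d) (ˈsu.do) (ˈne.kil).
Foot heads (stressed positions): 1, 3, 5.
End Rule Rightmost: primary stress on the rightmost head = syllable 5.
Secondary stress on 1, 3: ˌa:.bru:d.ˌsu.do.ˈne.kil.

primary 5, secondary 1, 3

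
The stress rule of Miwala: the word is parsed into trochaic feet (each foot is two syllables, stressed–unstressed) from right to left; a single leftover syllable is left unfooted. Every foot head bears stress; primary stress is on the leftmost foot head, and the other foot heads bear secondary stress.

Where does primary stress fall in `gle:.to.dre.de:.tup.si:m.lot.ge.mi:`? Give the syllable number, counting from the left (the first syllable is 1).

Parse right to left into trochaic (ˈσσ) feet: gle: (ˈto.dre) (ˈde:.tup) (ˈsi:m.lot) (ˈge.mi:). Syllable 1 is left unfooted.
Foot heads (stressed positions): 2, 4, 6, 8.
End Rule Leftmost: primary stress on the leftmost head = syllable 2.
Primary stress: syllable 2 → gle:.ˈto.dre.de:.tup.si:m.lot.ge.mi:.

2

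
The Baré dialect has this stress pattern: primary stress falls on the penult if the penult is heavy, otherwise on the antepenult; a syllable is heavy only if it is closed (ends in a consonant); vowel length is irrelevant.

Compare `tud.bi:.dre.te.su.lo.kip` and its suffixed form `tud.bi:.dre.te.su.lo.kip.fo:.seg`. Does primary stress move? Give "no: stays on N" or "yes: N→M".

yes: 5→7

Base `tud.bi:.dre.te.su.lo.kip` (7 syllables):
  Weights: 5 su L, 6 lo L, 7 kip H.
  The penult (syllable 6, lo) is light, so stress falls on the antepenult (syllable 5, su).
  → primary stress on syllable 5.
Suffixed `tud.bi:.dre.te.su.lo.kip.fo:.seg` (9 syllables):
  Weights: 7 kip H, 8 fo: L, 9 seg H.
  The penult (syllable 8, fo:) is light, so stress falls on the antepenult (syllable 7, kip).
  → primary stress on syllable 7.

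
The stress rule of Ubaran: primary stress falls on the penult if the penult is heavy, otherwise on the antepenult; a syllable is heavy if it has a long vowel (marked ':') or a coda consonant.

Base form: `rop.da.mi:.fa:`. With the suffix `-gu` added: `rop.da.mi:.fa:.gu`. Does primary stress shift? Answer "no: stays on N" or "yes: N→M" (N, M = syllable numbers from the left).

yes: 3→4

Base `rop.da.mi:.fa:` (4 syllables):
  Weights: 2 da L, 3 mi: H, 4 fa: H.
  The penult (syllable 3, mi:) is heavy, so it takes stress.
  → primary stress on syllable 3.
Suffixed `rop.da.mi:.fa:.gu` (5 syllables):
  Weights: 3 mi: H, 4 fa: H, 5 gu L.
  The penult (syllable 4, fa:) is heavy, so it takes stress.
  → primary stress on syllable 4.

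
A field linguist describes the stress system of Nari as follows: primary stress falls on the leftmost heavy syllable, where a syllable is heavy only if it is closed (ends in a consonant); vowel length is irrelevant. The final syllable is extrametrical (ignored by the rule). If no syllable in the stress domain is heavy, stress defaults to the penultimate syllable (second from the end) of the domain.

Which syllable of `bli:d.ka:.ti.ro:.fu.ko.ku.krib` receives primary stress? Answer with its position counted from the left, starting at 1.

The final syllable (8, krib) is extrametrical; the stress domain is syllables 1–7.
Weights: 1 bli:d H, 2 ka: L, 3 ti L, 4 ro: L, 5 fu L, 6 ko L, 7 ku L.
Heavy syllables in the domain: 1. The leftmost is syllable 1 (bli:d).
Primary stress: syllable 1 → ˈbli:d.ka:.ti.ro:.fu.ko.ku.krib.

1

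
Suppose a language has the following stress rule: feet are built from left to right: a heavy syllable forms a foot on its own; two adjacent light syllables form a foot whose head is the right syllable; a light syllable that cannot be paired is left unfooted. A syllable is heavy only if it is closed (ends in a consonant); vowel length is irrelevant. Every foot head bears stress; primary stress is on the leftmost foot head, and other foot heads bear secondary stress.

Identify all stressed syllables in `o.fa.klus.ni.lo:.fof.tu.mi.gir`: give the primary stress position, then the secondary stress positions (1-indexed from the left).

Weights: 1 o L, 2 fa L, 3 klus H, 4 ni L, 5 lo: L, 6 fof H, 7 tu L, 8 mi L, 9 gir H.
Parse left to right (heavy = foot alone; LL = one foot; stranded L unfooted): (o.ˈfa) (ˈklus) (ni.ˈlo:) (ˈfof) (tu.ˈmi) (ˈgir).
Foot heads: 2, 3, 5, 6, 8, 9.
Primary stress on the leftmost head = syllable 2.
Secondary stress on 3, 5, 6, 8, 9: o.ˈfa.ˌklus.ni.ˌlo:.ˌfof.tu.ˌmi.ˌgir.

primary 2, secondary 3, 5, 6, 8, 9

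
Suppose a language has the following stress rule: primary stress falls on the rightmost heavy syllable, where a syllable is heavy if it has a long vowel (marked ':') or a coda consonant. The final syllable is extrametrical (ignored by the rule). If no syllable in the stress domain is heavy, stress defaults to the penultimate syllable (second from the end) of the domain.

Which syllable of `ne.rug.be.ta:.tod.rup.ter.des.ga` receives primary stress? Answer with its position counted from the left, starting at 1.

8

The final syllable (9, ga) is extrametrical; the stress domain is syllables 1–8.
Weights: 1 ne L, 2 rug H, 3 be L, 4 ta: H, 5 tod H, 6 rup H, 7 ter H, 8 des H.
Heavy syllables in the domain: 2, 4, 5, 6, 7, 8. The rightmost is syllable 8 (des).
Primary stress: syllable 8 → ne.rug.be.ta:.tod.rup.ter.ˈdes.ga.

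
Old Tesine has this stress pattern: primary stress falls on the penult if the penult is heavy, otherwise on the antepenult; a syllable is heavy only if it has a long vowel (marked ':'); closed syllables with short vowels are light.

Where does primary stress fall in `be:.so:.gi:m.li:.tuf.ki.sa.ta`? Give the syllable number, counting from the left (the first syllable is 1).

6

Weights: 6 ki L, 7 sa L, 8 ta L.
The penult (syllable 7, sa) is light, so stress falls on the antepenult (syllable 6, ki).
Primary stress: syllable 6 → be:.so:.gi:m.li:.tuf.ˈki.sa.ta.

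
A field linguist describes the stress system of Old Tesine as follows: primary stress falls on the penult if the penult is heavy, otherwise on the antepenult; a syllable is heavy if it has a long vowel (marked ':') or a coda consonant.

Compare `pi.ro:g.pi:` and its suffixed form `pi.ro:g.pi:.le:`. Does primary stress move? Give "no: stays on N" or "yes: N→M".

Base `pi.ro:g.pi:` (3 syllables):
  Weights: 1 pi L, 2 ro:g H, 3 pi: H.
  The penult (syllable 2, ro:g) is heavy, so it takes stress.
  → primary stress on syllable 2.
Suffixed `pi.ro:g.pi:.le:` (4 syllables):
  Weights: 2 ro:g H, 3 pi: H, 4 le: H.
  The penult (syllable 3, pi:) is heavy, so it takes stress.
  → primary stress on syllable 3.

yes: 2→3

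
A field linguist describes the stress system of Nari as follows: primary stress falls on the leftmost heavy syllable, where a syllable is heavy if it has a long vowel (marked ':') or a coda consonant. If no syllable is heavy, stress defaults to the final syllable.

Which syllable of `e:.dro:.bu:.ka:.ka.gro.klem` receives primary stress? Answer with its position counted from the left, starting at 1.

1

Weights: 1 e: H, 2 dro: H, 3 bu: H, 4 ka: H, 5 ka L, 6 gro L, 7 klem H.
Heavy syllables in the domain: 1, 2, 3, 4, 7. The leftmost is syllable 1 (e:).
Primary stress: syllable 1 → ˈe:.dro:.bu:.ka:.ka.gro.klem.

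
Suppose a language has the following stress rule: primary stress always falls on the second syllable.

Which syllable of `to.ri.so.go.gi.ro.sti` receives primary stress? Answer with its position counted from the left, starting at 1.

The word has 7 syllables; the second syllable is syllable 2 (ri).
Primary stress: syllable 2 → to.ˈri.so.go.gi.ro.sti.

2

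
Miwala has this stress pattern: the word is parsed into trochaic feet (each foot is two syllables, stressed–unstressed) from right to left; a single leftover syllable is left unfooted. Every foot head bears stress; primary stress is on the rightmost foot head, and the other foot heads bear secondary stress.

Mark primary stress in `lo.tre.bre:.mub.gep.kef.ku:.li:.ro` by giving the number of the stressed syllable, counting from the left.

Parse right to left into trochaic (ˈσσ) feet: lo (ˈtre.bre:) (ˈmub.gep) (ˈkef.ku:) (ˈli:.ro). Syllable 1 is left unfooted.
Foot heads (stressed positions): 2, 4, 6, 8.
End Rule Rightmost: primary stress on the rightmost head = syllable 8.
Primary stress: syllable 8 → lo.tre.bre:.mub.gep.kef.ku:.ˈli:.ro.

8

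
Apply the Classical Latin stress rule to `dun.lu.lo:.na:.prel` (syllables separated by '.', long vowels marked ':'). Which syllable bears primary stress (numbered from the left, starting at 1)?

4

Classical Latin: stress the penult if heavy (long vowel or closed), else the antepenult.
Weights: 3 lo: H, 4 na: H, 5 prel H.
The penult (syllable 4, na:) is heavy, so it takes stress.
Stress on syllable 4: dun.lu.lo:.ˈna:.prel.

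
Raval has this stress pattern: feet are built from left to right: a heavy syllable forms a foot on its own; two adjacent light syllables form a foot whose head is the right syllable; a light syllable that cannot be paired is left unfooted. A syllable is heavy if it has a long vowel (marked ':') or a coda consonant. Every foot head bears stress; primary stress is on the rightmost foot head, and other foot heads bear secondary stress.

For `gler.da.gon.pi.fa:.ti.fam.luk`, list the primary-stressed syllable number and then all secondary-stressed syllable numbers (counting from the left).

Weights: 1 gler H, 2 da L, 3 gon H, 4 pi L, 5 fa: H, 6 ti L, 7 fam H, 8 luk H.
Parse left to right (heavy = foot alone; LL = one foot; stranded L unfooted): (ˈgler) da (ˈgon) pi (ˈfa:) ti (ˈfam) (ˈluk).
Foot heads: 1, 3, 5, 7, 8.
Primary stress on the rightmost head = syllable 8.
Secondary stress on 1, 3, 5, 7: ˌgler.da.ˌgon.pi.ˌfa:.ti.ˌfam.ˈluk.

primary 8, secondary 1, 3, 5, 7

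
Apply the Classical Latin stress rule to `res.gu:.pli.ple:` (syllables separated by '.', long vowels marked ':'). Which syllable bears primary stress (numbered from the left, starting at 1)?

Classical Latin: stress the penult if heavy (long vowel or closed), else the antepenult.
Weights: 2 gu: H, 3 pli L, 4 ple: H.
The penult (syllable 3, pli) is light, so stress falls on the antepenult (syllable 2, gu:).
Stress on syllable 2: res.ˈgu:.pli.ple:.

2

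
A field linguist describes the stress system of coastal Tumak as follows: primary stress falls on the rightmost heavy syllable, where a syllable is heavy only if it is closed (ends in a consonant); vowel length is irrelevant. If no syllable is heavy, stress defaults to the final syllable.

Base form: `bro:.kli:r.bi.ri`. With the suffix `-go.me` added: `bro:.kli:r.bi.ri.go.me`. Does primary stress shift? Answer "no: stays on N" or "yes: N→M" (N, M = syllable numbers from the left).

Base `bro:.kli:r.bi.ri` (4 syllables):
  Weights: 1 bro: L, 2 kli:r H, 3 bi L, 4 ri L.
  Heavy syllables in the domain: 2. The rightmost is syllable 2 (kli:r).
  → primary stress on syllable 2.
Suffixed `bro:.kli:r.bi.ri.go.me` (6 syllables):
  Weights: 1 bro: L, 2 kli:r H, 3 bi L, 4 ri L, 5 go L, 6 me L.
  Heavy syllables in the domain: 2. The rightmost is syllable 2 (kli:r).
  → primary stress on syllable 2.

no: stays on 2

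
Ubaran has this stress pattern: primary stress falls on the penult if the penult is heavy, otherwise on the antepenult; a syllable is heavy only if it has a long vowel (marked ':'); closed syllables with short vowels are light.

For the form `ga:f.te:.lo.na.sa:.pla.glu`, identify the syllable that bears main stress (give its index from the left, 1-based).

Weights: 5 sa: H, 6 pla L, 7 glu L.
The penult (syllable 6, pla) is light, so stress falls on the antepenult (syllable 5, sa:).
Primary stress: syllable 5 → ga:f.te:.lo.na.ˈsa:.pla.glu.

5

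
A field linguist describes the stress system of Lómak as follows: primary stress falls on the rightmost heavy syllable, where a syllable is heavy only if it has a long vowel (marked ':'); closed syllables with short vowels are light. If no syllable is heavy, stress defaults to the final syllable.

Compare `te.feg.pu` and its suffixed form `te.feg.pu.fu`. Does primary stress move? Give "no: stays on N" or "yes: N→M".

yes: 3→4

Base `te.feg.pu` (3 syllables):
  Weights: 1 te L, 2 feg L, 3 pu L.
  No heavy syllable in the domain; default to the final syllable = syllable 3.
  → primary stress on syllable 3.
Suffixed `te.feg.pu.fu` (4 syllables):
  Weights: 1 te L, 2 feg L, 3 pu L, 4 fu L.
  No heavy syllable in the domain; default to the final syllable = syllable 4.
  → primary stress on syllable 4.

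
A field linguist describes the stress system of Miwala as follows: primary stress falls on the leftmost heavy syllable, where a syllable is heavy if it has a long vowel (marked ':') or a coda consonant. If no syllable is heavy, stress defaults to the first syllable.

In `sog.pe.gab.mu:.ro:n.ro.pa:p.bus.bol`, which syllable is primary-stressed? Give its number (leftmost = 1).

Weights: 1 sog H, 2 pe L, 3 gab H, 4 mu: H, 5 ro:n H, 6 ro L, 7 pa:p H, 8 bus H, 9 bol H.
Heavy syllables in the domain: 1, 3, 4, 5, 7, 8, 9. The leftmost is syllable 1 (sog).
Primary stress: syllable 1 → ˈsog.pe.gab.mu:.ro:n.ro.pa:p.bus.bol.

1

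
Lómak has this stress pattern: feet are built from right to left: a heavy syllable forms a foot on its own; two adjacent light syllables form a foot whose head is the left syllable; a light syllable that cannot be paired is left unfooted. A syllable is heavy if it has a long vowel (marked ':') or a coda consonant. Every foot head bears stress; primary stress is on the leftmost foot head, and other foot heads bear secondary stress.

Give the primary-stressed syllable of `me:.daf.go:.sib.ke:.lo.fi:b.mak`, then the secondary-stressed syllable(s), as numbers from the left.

primary 1, secondary 2, 3, 4, 5, 7, 8

Weights: 1 me: H, 2 daf H, 3 go: H, 4 sib H, 5 ke: H, 6 lo L, 7 fi:b H, 8 mak H.
Parse right to left (heavy = foot alone; LL = one foot; stranded L unfooted): (ˈme:) (ˈdaf) (ˈgo:) (ˈsib) (ˈke:) lo (ˈfi:b) (ˈmak).
Foot heads: 1, 2, 3, 4, 5, 7, 8.
Primary stress on the leftmost head = syllable 1.
Secondary stress on 2, 3, 4, 5, 7, 8: ˈme:.ˌdaf.ˌgo:.ˌsib.ˌke:.lo.ˌfi:b.ˌmak.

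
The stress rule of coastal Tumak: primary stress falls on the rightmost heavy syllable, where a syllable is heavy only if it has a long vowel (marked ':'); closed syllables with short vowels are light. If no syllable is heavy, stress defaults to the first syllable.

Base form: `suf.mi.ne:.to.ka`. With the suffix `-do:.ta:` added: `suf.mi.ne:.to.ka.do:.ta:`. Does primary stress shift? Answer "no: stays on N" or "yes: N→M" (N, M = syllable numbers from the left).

yes: 3→7

Base `suf.mi.ne:.to.ka` (5 syllables):
  Weights: 1 suf L, 2 mi L, 3 ne: H, 4 to L, 5 ka L.
  Heavy syllables in the domain: 3. The rightmost is syllable 3 (ne:).
  → primary stress on syllable 3.
Suffixed `suf.mi.ne:.to.ka.do:.ta:` (7 syllables):
  Weights: 1 suf L, 2 mi L, 3 ne: H, 4 to L, 5 ka L, 6 do: H, 7 ta: H.
  Heavy syllables in the domain: 3, 6, 7. The rightmost is syllable 7 (ta:).
  → primary stress on syllable 7.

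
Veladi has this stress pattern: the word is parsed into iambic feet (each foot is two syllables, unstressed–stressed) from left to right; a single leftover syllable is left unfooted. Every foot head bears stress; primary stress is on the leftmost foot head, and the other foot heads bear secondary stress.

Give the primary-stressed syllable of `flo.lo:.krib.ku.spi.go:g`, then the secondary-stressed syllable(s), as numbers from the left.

primary 2, secondary 4, 6

Parse left to right into iambic (σˈσ) feet: (flo.ˈlo:) (krib.ˈku) (spi.ˈgo:g).
Foot heads (stressed positions): 2, 4, 6.
End Rule Leftmost: primary stress on the leftmost head = syllable 2.
Secondary stress on 4, 6: flo.ˈlo:.krib.ˌku.spi.ˌgo:g.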